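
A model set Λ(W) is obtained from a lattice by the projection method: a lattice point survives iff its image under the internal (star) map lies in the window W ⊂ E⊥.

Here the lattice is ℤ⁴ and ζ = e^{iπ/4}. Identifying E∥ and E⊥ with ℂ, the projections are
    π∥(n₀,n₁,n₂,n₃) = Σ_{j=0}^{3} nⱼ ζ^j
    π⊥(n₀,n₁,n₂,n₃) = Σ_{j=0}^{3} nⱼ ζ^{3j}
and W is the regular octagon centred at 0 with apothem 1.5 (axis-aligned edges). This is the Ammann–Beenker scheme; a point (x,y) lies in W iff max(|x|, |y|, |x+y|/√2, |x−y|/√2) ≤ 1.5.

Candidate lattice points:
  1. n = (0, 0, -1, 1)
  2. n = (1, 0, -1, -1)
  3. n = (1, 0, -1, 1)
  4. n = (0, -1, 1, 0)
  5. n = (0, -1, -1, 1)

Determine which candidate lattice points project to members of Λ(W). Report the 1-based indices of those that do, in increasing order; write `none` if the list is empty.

2

With ζ = e^{iπ/4} the internal vectors are ζ^0,ζ^3,ζ^6,ζ^9.
#1 (0, 0, -1, 1): internal (0.7071, 1.7071); octagon support 1.7071 vs apothem 1.5 → ∉ W
#2 (1, 0, -1, -1): internal (0.2929, 0.2929); octagon support 0.4142 vs apothem 1.5 → ∈ W
#3 (1, 0, -1, 1): internal (1.7071, 1.7071); octagon support 2.4142 vs apothem 1.5 → ∉ W
#4 (0, -1, 1, 0): internal (0.7071, -1.7071); octagon support 1.7071 vs apothem 1.5 → ∉ W
#5 (0, -1, -1, 1): internal (1.4142, 1.0000); octagon support 1.7071 vs apothem 1.5 → ∉ W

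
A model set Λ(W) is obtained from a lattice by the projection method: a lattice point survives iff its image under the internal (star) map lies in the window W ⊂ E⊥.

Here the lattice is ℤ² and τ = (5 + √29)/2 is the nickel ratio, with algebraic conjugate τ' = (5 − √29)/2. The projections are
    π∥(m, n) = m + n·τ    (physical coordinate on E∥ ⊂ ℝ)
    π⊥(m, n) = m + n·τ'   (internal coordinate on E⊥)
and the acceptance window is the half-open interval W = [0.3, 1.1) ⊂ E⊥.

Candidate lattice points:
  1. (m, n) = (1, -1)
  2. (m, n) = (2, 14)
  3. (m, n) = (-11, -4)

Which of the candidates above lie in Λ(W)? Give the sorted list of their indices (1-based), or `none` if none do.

Compute τ' = (5−√29)/2 = -0.192582, so π⊥(m,n) = m -0.192582·n.
#1 (1,-1): internal coord 1 + (-1)·τ' = +1.192582; +1.192582 ∉ [0.3, 1.1) → out
#2 (2,14): internal coord 2 + (14)·τ' = -0.696154; -0.696154 ∉ [0.3, 1.1) → out
#3 (-11,-4): internal coord -11 + (-4)·τ' = -10.229670; -10.229670 ∉ [0.3, 1.1) → out

none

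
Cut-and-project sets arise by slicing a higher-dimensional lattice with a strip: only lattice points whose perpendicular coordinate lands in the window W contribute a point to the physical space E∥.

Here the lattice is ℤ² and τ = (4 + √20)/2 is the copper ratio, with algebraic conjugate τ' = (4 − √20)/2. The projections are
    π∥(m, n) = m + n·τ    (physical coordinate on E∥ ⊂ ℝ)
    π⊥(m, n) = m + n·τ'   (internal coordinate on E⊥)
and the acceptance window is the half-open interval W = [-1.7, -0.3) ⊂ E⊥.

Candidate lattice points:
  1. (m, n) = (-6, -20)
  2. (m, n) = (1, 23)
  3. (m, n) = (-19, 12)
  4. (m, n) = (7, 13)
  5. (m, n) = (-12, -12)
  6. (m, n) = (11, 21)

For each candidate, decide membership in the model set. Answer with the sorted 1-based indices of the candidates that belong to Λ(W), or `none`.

1

τ' = (4−√20)/2 ≈ -0.236068.
[1] lift (-6,-20): star map gives -1.278640; window check -1.7 ≤ -1.278640 < -0.3 is true → IN Λ
[2] lift (1,23): star map gives -4.429563; window check -1.7 ≤ -4.429563 < -0.3 is false → out
[3] lift (-19,12): star map gives -21.832816; window check -1.7 ≤ -21.832816 < -0.3 is false → out
[4] lift (7,13): star map gives 3.931116; window check -1.7 ≤ 3.931116 < -0.3 is false → out
[5] lift (-12,-12): star map gives -9.167184; window check -1.7 ≤ -9.167184 < -0.3 is false → out
[6] lift (11,21): star map gives 6.042572; window check -1.7 ≤ 6.042572 < -0.3 is false → out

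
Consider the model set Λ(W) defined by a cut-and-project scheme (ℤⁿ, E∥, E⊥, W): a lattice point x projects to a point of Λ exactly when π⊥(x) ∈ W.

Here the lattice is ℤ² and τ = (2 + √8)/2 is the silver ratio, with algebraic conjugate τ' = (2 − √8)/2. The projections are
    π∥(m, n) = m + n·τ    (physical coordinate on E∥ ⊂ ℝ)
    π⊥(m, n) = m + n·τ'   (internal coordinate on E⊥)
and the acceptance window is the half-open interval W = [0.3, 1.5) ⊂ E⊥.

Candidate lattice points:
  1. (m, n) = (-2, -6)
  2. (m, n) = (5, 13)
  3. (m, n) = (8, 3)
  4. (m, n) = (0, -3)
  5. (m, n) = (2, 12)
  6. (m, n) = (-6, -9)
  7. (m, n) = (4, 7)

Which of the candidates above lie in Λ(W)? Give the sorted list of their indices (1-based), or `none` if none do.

1, 4, 7

Numerically τ ≈ 2.41421 and τ' = −1/τ ≈ -0.41421.
[1] lift (-2,-6): star map gives 0.48528; window check 0.3 ≤ 0.48528 < 1.5 is true → IN Λ
[2] lift (5,13): star map gives -0.38478; window check 0.3 ≤ -0.38478 < 1.5 is false → out
[3] lift (8,3): star map gives 6.75736; window check 0.3 ≤ 6.75736 < 1.5 is false → out
[4] lift (0,-3): star map gives 1.24264; window check 0.3 ≤ 1.24264 < 1.5 is true → IN Λ
[5] lift (2,12): star map gives -2.97056; window check 0.3 ≤ -2.97056 < 1.5 is false → out
[6] lift (-6,-9): star map gives -2.27208; window check 0.3 ≤ -2.27208 < 1.5 is false → out
[7] lift (4,7): star map gives 1.10051; window check 0.3 ≤ 1.10051 < 1.5 is true → IN Λ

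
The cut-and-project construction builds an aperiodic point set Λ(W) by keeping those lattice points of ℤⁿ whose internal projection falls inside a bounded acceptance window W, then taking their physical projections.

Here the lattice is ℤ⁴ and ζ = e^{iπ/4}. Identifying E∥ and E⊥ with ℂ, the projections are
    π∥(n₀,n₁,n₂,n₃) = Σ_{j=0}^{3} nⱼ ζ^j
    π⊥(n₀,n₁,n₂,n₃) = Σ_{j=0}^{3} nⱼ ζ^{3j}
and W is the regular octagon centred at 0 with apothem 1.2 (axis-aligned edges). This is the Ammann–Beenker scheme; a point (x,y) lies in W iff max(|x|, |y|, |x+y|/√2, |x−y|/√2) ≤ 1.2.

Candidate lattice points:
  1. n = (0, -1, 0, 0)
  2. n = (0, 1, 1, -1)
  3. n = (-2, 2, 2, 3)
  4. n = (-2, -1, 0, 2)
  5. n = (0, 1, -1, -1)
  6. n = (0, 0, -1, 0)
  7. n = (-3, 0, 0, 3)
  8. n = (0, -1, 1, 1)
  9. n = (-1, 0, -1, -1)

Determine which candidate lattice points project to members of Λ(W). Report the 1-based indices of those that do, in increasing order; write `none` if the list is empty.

1, 4, 6

π⊥(n) = n₀ + n₁ζ³ + n₂ζ⁶ + n₃ζ⁹ where ζ = e^{iπ/4}.
candidate 1: n = (0, -1, 0, 0) → π⊥ ≈ (+0.7071, -0.7071); max(|x|,|y|,|x±y|/√2) = 1.0000 ≤ 1.2 ⇒ ∈ W
candidate 2: n = (0, 1, 1, -1) → π⊥ ≈ (-1.4142, -1.0000); max(|x|,|y|,|x±y|/√2) = 1.7071 > 1.2 ⇒ ∉ W
candidate 3: n = (-2, 2, 2, 3) → π⊥ ≈ (-1.2929, +1.5355); max(|x|,|y|,|x±y|/√2) = 2.0000 > 1.2 ⇒ ∉ W
candidate 4: n = (-2, -1, 0, 2) → π⊥ ≈ (+0.1213, +0.7071); max(|x|,|y|,|x±y|/√2) = 0.7071 ≤ 1.2 ⇒ ∈ W
candidate 5: n = (0, 1, -1, -1) → π⊥ ≈ (-1.4142, +1.0000); max(|x|,|y|,|x±y|/√2) = 1.7071 > 1.2 ⇒ ∉ W
candidate 6: n = (0, 0, -1, 0) → π⊥ ≈ (+0.0000, +1.0000); max(|x|,|y|,|x±y|/√2) = 1.0000 ≤ 1.2 ⇒ ∈ W
candidate 7: n = (-3, 0, 0, 3) → π⊥ ≈ (-0.8787, +2.1213); max(|x|,|y|,|x±y|/√2) = 2.1213 > 1.2 ⇒ ∉ W
candidate 8: n = (0, -1, 1, 1) → π⊥ ≈ (+1.4142, -1.0000); max(|x|,|y|,|x±y|/√2) = 1.7071 > 1.2 ⇒ ∉ W
candidate 9: n = (-1, 0, -1, -1) → π⊥ ≈ (-1.7071, +0.2929); max(|x|,|y|,|x±y|/√2) = 1.7071 > 1.2 ⇒ ∉ W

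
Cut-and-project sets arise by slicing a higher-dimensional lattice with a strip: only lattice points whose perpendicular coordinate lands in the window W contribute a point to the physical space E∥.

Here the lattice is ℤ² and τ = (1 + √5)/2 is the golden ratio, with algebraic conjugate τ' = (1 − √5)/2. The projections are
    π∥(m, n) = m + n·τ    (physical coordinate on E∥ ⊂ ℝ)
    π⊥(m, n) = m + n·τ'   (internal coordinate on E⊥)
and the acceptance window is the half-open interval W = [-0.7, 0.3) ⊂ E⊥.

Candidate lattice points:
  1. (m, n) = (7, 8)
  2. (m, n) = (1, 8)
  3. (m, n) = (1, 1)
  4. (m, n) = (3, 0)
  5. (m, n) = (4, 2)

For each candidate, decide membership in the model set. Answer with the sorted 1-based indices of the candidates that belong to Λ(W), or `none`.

none

τ' = (1−√5)/2 ≈ -0.618034.
#1 (7,8): internal coord 7 + (8)·τ' = +2.055728; +2.055728 ∉ [-0.7, 0.3) → out
#2 (1,8): internal coord 1 + (8)·τ' = -3.944272; -3.944272 ∉ [-0.7, 0.3) → out
#3 (1,1): internal coord 1 + (1)·τ' = +0.381966; +0.381966 ∉ [-0.7, 0.3) → out
#4 (3,0): internal coord 3 + (0)·τ' = +3.000000; +3.000000 ∉ [-0.7, 0.3) → out
#5 (4,2): internal coord 4 + (2)·τ' = +2.763932; +2.763932 ∉ [-0.7, 0.3) → out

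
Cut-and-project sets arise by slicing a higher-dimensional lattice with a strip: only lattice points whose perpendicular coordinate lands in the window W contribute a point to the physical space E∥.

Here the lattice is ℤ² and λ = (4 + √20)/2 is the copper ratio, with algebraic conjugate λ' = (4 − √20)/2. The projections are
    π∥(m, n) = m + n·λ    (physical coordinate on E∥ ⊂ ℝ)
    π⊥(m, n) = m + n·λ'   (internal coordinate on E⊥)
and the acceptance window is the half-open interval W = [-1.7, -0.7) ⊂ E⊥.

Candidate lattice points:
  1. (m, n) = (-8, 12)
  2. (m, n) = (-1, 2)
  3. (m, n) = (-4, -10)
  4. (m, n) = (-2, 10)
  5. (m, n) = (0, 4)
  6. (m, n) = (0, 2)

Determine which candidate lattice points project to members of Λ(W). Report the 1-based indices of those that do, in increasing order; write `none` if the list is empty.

2, 3, 5

λ' = (4−√20)/2 ≈ -0.23607.
[1] lift (-8,12): star map gives -10.83282; window check -1.7 ≤ -10.83282 < -0.7 is false → out
[2] lift (-1,2): star map gives -1.47214; window check -1.7 ≤ -1.47214 < -0.7 is true → IN Λ
[3] lift (-4,-10): star map gives -1.63932; window check -1.7 ≤ -1.63932 < -0.7 is true → IN Λ
[4] lift (-2,10): star map gives -4.36068; window check -1.7 ≤ -4.36068 < -0.7 is false → out
[5] lift (0,4): star map gives -0.94427; window check -1.7 ≤ -0.94427 < -0.7 is true → IN Λ
[6] lift (0,2): star map gives -0.47214; window check -1.7 ≤ -0.47214 < -0.7 is false → out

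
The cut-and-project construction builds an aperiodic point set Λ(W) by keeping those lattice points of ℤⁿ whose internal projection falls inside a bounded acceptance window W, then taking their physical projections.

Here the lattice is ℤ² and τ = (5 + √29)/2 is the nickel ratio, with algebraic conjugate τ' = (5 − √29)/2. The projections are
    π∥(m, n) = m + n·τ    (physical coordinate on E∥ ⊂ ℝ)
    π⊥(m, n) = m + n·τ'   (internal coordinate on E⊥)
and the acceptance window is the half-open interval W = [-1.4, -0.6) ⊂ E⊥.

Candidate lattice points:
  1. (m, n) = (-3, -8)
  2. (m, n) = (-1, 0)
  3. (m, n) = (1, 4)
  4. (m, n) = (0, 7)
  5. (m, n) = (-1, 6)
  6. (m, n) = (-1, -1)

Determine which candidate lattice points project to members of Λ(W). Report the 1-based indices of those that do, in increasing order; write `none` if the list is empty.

2, 4, 6

τ' = (5−√29)/2 ≈ -0.1926.
#1 (-3,-8): internal coord -3 + (-8)·τ' = -1.4593; -1.4593 ∉ [-1.4, -0.6) → out
#2 (-1,0): internal coord -1 + (0)·τ' = -1.0000; -1.0000 ∈ [-1.4, -0.6) → IN Λ
#3 (1,4): internal coord 1 + (4)·τ' = +0.2297; +0.2297 ∉ [-1.4, -0.6) → out
#4 (0,7): internal coord 0 + (7)·τ' = -1.3481; -1.3481 ∈ [-1.4, -0.6) → IN Λ
#5 (-1,6): internal coord -1 + (6)·τ' = -2.1555; -2.1555 ∉ [-1.4, -0.6) → out
#6 (-1,-1): internal coord -1 + (-1)·τ' = -0.8074; -0.8074 ∈ [-1.4, -0.6) → IN Λ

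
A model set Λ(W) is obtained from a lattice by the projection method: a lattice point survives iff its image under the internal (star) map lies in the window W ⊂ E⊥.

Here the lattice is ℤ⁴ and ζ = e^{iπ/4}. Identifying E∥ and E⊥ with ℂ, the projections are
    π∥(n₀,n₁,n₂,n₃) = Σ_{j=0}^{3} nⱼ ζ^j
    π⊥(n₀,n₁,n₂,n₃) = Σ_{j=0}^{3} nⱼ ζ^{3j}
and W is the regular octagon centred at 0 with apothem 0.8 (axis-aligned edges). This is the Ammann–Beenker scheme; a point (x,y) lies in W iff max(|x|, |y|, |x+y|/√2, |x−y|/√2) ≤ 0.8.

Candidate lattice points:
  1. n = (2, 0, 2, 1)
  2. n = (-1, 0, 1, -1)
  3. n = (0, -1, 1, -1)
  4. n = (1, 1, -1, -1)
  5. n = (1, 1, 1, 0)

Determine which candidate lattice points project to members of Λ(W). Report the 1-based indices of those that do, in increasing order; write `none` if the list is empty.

5

With ζ = e^{iπ/4} the internal vectors are ζ^0,ζ^3,ζ^6,ζ^9.
#1 (2, 0, 2, 1): internal (2.7071, -1.2929); octagon support 2.8284 vs apothem 0.8 → ∉ W
#2 (-1, 0, 1, -1): internal (-1.7071, -1.7071); octagon support 2.4142 vs apothem 0.8 → ∉ W
#3 (0, -1, 1, -1): internal (0.0000, -2.4142); octagon support 2.4142 vs apothem 0.8 → ∉ W
#4 (1, 1, -1, -1): internal (-0.4142, 1.0000); octagon support 1.0000 vs apothem 0.8 → ∉ W
#5 (1, 1, 1, 0): internal (0.2929, -0.2929); octagon support 0.4142 vs apothem 0.8 → ∈ W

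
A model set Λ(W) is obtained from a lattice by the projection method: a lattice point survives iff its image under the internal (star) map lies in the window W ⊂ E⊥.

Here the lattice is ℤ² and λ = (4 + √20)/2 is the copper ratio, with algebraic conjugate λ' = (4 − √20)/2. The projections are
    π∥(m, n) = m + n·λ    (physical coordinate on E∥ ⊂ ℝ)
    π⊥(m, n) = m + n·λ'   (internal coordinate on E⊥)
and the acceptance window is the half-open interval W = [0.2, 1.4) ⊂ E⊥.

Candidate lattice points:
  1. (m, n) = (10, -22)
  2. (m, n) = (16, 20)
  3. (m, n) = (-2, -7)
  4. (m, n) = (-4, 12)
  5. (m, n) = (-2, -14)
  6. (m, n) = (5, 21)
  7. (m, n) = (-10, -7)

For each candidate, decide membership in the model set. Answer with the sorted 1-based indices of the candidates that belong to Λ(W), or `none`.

5

Numerically λ ≈ 4.23607 and λ' = −1/λ ≈ -0.23607.
[1] lift (10,-22): star map gives 15.19350; window check 0.2 ≤ 15.19350 < 1.4 is false → out
[2] lift (16,20): star map gives 11.27864; window check 0.2 ≤ 11.27864 < 1.4 is false → out
[3] lift (-2,-7): star map gives -0.34752; window check 0.2 ≤ -0.34752 < 1.4 is false → out
[4] lift (-4,12): star map gives -6.83282; window check 0.2 ≤ -6.83282 < 1.4 is false → out
[5] lift (-2,-14): star map gives 1.30495; window check 0.2 ≤ 1.30495 < 1.4 is true → IN Λ
[6] lift (5,21): star map gives 0.04257; window check 0.2 ≤ 0.04257 < 1.4 is false → out
[7] lift (-10,-7): star map gives -8.34752; window check 0.2 ≤ -8.34752 < 1.4 is false → out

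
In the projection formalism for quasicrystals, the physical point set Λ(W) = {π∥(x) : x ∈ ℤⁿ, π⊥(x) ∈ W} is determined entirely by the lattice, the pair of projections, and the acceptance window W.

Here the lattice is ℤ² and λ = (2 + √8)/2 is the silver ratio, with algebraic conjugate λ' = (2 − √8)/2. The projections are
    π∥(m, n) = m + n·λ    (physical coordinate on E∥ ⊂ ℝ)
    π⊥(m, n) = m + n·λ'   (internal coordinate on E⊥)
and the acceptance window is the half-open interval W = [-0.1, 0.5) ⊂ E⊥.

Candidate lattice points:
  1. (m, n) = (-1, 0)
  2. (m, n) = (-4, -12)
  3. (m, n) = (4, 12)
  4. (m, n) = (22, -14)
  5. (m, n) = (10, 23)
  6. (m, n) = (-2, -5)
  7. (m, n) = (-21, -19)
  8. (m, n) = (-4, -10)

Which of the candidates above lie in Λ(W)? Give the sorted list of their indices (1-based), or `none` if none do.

5, 6, 8

Compute λ' = (2−√8)/2 = -0.41421, so π⊥(m,n) = m -0.41421·n.
[1] lift (-1,0): star map gives -1.00000; window check -0.1 ≤ -1.00000 < 0.5 is false → out
[2] lift (-4,-12): star map gives 0.97056; window check -0.1 ≤ 0.97056 < 0.5 is false → out
[3] lift (4,12): star map gives -0.97056; window check -0.1 ≤ -0.97056 < 0.5 is false → out
[4] lift (22,-14): star map gives 27.79899; window check -0.1 ≤ 27.79899 < 0.5 is false → out
[5] lift (10,23): star map gives 0.47309; window check -0.1 ≤ 0.47309 < 0.5 is true → IN Λ
[6] lift (-2,-5): star map gives 0.07107; window check -0.1 ≤ 0.07107 < 0.5 is true → IN Λ
[7] lift (-21,-19): star map gives -13.12994; window check -0.1 ≤ -13.12994 < 0.5 is false → out
[8] lift (-4,-10): star map gives 0.14214; window check -0.1 ≤ 0.14214 < 0.5 is true → IN Λ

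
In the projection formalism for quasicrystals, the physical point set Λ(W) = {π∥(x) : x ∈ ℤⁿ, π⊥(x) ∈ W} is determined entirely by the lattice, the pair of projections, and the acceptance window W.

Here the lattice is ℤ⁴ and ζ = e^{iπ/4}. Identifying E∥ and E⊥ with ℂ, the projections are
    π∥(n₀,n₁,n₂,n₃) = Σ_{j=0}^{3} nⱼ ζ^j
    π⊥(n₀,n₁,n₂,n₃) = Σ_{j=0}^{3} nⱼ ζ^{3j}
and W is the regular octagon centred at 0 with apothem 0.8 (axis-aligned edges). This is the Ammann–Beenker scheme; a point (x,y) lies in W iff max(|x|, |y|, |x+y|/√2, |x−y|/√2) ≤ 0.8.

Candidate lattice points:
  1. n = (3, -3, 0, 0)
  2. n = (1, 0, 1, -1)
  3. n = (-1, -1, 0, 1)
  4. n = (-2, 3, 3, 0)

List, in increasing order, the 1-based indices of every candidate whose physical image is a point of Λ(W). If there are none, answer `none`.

Internal map: ζ^{3j} for j=0..3 gives (1,0), (−√2/2,√2/2), (0,−1), (√2/2,√2/2).
#1 (3, -3, 0, 0): internal (5.1213, -2.1213); octagon support 5.1213 vs apothem 0.8 → ∉ W
#2 (1, 0, 1, -1): internal (0.2929, -1.7071); octagon support 1.7071 vs apothem 0.8 → ∉ W
#3 (-1, -1, 0, 1): internal (0.4142, 0.0000); octagon support 0.4142 vs apothem 0.8 → ∈ W
#4 (-2, 3, 3, 0): internal (-4.1213, -0.8787); octagon support 4.1213 vs apothem 0.8 → ∉ W

3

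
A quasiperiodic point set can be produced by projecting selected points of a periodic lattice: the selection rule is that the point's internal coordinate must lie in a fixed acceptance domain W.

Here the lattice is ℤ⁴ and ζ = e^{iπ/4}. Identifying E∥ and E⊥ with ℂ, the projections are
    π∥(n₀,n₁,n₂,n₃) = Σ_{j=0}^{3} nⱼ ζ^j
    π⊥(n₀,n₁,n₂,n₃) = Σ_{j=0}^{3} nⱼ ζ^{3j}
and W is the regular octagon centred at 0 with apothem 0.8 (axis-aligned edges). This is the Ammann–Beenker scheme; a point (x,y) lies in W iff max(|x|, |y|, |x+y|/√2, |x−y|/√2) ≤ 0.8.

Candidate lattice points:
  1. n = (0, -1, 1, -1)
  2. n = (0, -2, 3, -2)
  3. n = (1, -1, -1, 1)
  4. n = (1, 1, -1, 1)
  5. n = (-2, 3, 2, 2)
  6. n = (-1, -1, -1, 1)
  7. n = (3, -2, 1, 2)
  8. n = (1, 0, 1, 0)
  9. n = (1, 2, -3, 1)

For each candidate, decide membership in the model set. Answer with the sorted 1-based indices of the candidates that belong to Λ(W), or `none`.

With ζ = e^{iπ/4} the internal vectors are ζ^0,ζ^3,ζ^6,ζ^9.
#1 (0, -1, 1, -1): internal (0.00000, -2.41421); octagon support 2.41421 vs apothem 0.8 → ∉ W
#2 (0, -2, 3, -2): internal (0.00000, -5.82843); octagon support 5.82843 vs apothem 0.8 → ∉ W
#3 (1, -1, -1, 1): internal (2.41421, 1.00000); octagon support 2.41421 vs apothem 0.8 → ∉ W
#4 (1, 1, -1, 1): internal (1.00000, 2.41421); octagon support 2.41421 vs apothem 0.8 → ∉ W
#5 (-2, 3, 2, 2): internal (-2.70711, 1.53553); octagon support 3.00000 vs apothem 0.8 → ∉ W
#6 (-1, -1, -1, 1): internal (0.41421, 1.00000); octagon support 1.00000 vs apothem 0.8 → ∉ W
#7 (3, -2, 1, 2): internal (5.82843, -1.00000); octagon support 5.82843 vs apothem 0.8 → ∉ W
#8 (1, 0, 1, 0): internal (1.00000, -1.00000); octagon support 1.41421 vs apothem 0.8 → ∉ W
#9 (1, 2, -3, 1): internal (0.29289, 5.12132); octagon support 5.12132 vs apothem 0.8 → ∉ W

none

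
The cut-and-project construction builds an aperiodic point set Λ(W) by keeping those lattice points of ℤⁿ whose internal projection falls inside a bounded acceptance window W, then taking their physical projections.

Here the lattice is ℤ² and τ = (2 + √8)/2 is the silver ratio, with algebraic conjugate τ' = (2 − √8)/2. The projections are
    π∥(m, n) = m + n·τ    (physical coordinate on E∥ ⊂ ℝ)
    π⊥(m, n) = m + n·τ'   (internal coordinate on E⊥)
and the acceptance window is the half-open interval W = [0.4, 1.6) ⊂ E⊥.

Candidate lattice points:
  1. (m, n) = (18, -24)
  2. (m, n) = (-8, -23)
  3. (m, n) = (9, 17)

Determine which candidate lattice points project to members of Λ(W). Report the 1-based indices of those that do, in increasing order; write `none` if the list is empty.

τ' = (2−√8)/2 ≈ -0.41421.
[1] lift (18,-24): star map gives 27.94113; window check 0.4 ≤ 27.94113 < 1.6 is false → out
[2] lift (-8,-23): star map gives 1.52691; window check 0.4 ≤ 1.52691 < 1.6 is true → IN Λ
[3] lift (9,17): star map gives 1.95837; window check 0.4 ≤ 1.95837 < 1.6 is false → out

2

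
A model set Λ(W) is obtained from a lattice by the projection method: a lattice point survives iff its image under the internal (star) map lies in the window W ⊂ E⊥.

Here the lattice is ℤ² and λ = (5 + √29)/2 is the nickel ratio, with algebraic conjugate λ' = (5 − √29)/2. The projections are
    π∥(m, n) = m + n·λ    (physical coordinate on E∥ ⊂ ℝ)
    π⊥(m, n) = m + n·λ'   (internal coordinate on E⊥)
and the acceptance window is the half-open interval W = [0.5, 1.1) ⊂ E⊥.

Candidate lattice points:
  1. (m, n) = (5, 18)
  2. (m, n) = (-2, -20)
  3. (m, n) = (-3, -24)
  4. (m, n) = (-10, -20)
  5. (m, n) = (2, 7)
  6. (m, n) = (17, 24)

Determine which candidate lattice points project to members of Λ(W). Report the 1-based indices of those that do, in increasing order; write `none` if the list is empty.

Compute λ' = (5−√29)/2 = -0.192582, so π⊥(m,n) = m -0.192582·n.
[1] lift (5,18): star map gives 1.533517; window check 0.5 ≤ 1.533517 < 1.1 is false → out
[2] lift (-2,-20): star map gives 1.851648; window check 0.5 ≤ 1.851648 < 1.1 is false → out
[3] lift (-3,-24): star map gives 1.621978; window check 0.5 ≤ 1.621978 < 1.1 is false → out
[4] lift (-10,-20): star map gives -6.148352; window check 0.5 ≤ -6.148352 < 1.1 is false → out
[5] lift (2,7): star map gives 0.651923; window check 0.5 ≤ 0.651923 < 1.1 is true → IN Λ
[6] lift (17,24): star map gives 12.378022; window check 0.5 ≤ 12.378022 < 1.1 is false → out

5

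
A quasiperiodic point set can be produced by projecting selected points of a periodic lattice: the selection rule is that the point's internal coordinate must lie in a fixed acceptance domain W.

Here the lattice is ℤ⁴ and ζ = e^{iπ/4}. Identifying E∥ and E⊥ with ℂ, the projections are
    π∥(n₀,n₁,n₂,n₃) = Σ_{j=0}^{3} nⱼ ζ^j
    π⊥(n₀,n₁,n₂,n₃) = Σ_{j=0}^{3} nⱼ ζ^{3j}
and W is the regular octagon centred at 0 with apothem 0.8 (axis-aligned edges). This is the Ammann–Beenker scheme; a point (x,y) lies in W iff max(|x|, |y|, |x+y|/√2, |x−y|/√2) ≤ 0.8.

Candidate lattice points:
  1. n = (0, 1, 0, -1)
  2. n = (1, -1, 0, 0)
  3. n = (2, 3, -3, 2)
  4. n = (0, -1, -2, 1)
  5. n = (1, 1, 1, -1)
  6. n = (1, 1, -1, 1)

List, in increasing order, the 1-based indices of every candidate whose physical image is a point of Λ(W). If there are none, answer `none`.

none

π⊥(n) = n₀ + n₁ζ³ + n₂ζ⁶ + n₃ζ⁹ where ζ = e^{iπ/4}.
candidate 1: n = (0, 1, 0, -1) → π⊥ ≈ (-1.41421, +0.00000); max(|x|,|y|,|x±y|/√2) = 1.41421 > 0.8 ⇒ ∉ W
candidate 2: n = (1, -1, 0, 0) → π⊥ ≈ (+1.70711, -0.70711); max(|x|,|y|,|x±y|/√2) = 1.70711 > 0.8 ⇒ ∉ W
candidate 3: n = (2, 3, -3, 2) → π⊥ ≈ (+1.29289, +6.53553); max(|x|,|y|,|x±y|/√2) = 6.53553 > 0.8 ⇒ ∉ W
candidate 4: n = (0, -1, -2, 1) → π⊥ ≈ (+1.41421, +2.00000); max(|x|,|y|,|x±y|/√2) = 2.41421 > 0.8 ⇒ ∉ W
candidate 5: n = (1, 1, 1, -1) → π⊥ ≈ (-0.41421, -1.00000); max(|x|,|y|,|x±y|/√2) = 1.00000 > 0.8 ⇒ ∉ W
candidate 6: n = (1, 1, -1, 1) → π⊥ ≈ (+1.00000, +2.41421); max(|x|,|y|,|x±y|/√2) = 2.41421 > 0.8 ⇒ ∉ W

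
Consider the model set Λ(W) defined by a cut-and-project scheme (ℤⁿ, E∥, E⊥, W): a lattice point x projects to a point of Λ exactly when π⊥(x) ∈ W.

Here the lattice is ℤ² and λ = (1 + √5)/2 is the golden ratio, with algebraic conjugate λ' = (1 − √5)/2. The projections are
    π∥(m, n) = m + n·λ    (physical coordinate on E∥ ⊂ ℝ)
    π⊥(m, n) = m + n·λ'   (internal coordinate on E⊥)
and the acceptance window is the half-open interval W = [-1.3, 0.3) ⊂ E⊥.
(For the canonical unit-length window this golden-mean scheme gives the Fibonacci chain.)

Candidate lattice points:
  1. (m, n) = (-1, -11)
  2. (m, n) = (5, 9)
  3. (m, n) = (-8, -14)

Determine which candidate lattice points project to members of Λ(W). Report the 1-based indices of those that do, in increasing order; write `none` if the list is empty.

2

Numerically λ ≈ 1.618034 and λ' = −1/λ ≈ -0.618034.
#1 (-1,-11): internal coord -1 + (-11)·λ' = +5.798374; +5.798374 ∉ [-1.3, 0.3) → out
#2 (5,9): internal coord 5 + (9)·λ' = -0.562306; -0.562306 ∈ [-1.3, 0.3) → IN Λ
#3 (-8,-14): internal coord -8 + (-14)·λ' = +0.652476; +0.652476 ∉ [-1.3, 0.3) → out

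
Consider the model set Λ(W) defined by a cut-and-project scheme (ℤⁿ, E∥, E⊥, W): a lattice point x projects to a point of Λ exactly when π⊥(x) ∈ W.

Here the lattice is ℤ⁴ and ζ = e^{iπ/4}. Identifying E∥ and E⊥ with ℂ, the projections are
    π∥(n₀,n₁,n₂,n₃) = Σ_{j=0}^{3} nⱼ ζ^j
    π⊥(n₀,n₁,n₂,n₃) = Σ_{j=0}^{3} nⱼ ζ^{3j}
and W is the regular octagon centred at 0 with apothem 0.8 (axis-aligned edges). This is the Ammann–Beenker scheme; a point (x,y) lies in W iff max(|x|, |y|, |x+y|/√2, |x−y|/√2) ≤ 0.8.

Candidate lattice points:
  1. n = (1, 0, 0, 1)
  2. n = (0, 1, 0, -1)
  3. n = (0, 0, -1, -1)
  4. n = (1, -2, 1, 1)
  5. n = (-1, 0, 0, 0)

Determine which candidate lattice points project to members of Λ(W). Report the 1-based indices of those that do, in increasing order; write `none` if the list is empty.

π⊥(n) = n₀ + n₁ζ³ + n₂ζ⁶ + n₃ζ⁹ where ζ = e^{iπ/4}.
#1 (1, 0, 0, 1): internal (1.70711, 0.70711); octagon support 1.70711 vs apothem 0.8 → ∉ W
#2 (0, 1, 0, -1): internal (-1.41421, 0.00000); octagon support 1.41421 vs apothem 0.8 → ∉ W
#3 (0, 0, -1, -1): internal (-0.70711, 0.29289); octagon support 0.70711 vs apothem 0.8 → ∈ W
#4 (1, -2, 1, 1): internal (3.12132, -1.70711); octagon support 3.41421 vs apothem 0.8 → ∉ W
#5 (-1, 0, 0, 0): internal (-1.00000, 0.00000); octagon support 1.00000 vs apothem 0.8 → ∉ W

3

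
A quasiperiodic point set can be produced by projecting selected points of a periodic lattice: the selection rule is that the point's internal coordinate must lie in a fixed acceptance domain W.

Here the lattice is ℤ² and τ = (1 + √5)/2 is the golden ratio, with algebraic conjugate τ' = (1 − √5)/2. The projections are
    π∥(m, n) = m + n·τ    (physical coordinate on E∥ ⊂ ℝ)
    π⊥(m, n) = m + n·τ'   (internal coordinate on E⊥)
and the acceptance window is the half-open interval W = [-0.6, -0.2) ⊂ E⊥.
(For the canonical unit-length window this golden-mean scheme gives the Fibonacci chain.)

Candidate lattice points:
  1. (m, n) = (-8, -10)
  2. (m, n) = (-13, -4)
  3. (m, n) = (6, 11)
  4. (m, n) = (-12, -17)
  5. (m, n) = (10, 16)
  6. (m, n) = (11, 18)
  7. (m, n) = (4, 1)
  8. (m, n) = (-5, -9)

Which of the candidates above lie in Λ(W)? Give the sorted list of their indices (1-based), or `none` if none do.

τ' = (1−√5)/2 ≈ -0.6180.
[1] lift (-8,-10): star map gives -1.8197; window check -0.6 ≤ -1.8197 < -0.2 is false → out
[2] lift (-13,-4): star map gives -10.5279; window check -0.6 ≤ -10.5279 < -0.2 is false → out
[3] lift (6,11): star map gives -0.7984; window check -0.6 ≤ -0.7984 < -0.2 is false → out
[4] lift (-12,-17): star map gives -1.4934; window check -0.6 ≤ -1.4934 < -0.2 is false → out
[5] lift (10,16): star map gives 0.1115; window check -0.6 ≤ 0.1115 < -0.2 is false → out
[6] lift (11,18): star map gives -0.1246; window check -0.6 ≤ -0.1246 < -0.2 is false → out
[7] lift (4,1): star map gives 3.3820; window check -0.6 ≤ 3.3820 < -0.2 is false → out
[8] lift (-5,-9): star map gives 0.5623; window check -0.6 ≤ 0.5623 < -0.2 is false → out

none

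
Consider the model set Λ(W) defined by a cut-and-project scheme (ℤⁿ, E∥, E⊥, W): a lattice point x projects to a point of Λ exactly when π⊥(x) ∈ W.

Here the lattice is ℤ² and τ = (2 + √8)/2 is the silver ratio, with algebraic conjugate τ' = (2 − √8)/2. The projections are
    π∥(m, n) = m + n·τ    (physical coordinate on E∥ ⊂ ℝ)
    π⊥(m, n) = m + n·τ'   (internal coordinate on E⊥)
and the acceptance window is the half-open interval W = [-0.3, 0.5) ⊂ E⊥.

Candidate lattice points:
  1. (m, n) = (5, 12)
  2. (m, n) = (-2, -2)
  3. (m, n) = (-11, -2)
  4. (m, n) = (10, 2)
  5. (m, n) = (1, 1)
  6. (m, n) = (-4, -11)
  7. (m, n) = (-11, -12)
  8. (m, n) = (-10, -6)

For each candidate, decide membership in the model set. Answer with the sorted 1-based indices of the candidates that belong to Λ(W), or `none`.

Numerically τ ≈ 2.41421 and τ' = −1/τ ≈ -0.41421.
[1] lift (5,12): star map gives 0.02944; window check -0.3 ≤ 0.02944 < 0.5 is true → IN Λ
[2] lift (-2,-2): star map gives -1.17157; window check -0.3 ≤ -1.17157 < 0.5 is false → out
[3] lift (-11,-2): star map gives -10.17157; window check -0.3 ≤ -10.17157 < 0.5 is false → out
[4] lift (10,2): star map gives 9.17157; window check -0.3 ≤ 9.17157 < 0.5 is false → out
[5] lift (1,1): star map gives 0.58579; window check -0.3 ≤ 0.58579 < 0.5 is false → out
[6] lift (-4,-11): star map gives 0.55635; window check -0.3 ≤ 0.55635 < 0.5 is false → out
[7] lift (-11,-12): star map gives -6.02944; window check -0.3 ≤ -6.02944 < 0.5 is false → out
[8] lift (-10,-6): star map gives -7.51472; window check -0.3 ≤ -7.51472 < 0.5 is false → out

1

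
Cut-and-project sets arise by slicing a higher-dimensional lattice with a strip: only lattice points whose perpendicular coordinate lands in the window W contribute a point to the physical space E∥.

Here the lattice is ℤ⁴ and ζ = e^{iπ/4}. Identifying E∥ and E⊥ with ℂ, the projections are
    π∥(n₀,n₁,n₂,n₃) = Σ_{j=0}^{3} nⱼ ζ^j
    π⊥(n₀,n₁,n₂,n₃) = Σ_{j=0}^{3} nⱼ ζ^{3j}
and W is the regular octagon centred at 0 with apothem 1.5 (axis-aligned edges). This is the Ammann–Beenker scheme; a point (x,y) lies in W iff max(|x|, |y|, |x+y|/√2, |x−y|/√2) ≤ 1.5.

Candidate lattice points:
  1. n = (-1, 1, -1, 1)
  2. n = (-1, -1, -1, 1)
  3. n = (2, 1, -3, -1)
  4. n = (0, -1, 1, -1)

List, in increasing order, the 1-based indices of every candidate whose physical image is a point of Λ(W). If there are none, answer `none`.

Internal map: ζ^{3j} for j=0..3 gives (1,0), (−√2/2,√2/2), (0,−1), (√2/2,√2/2).
#1 (-1, 1, -1, 1): internal (-1.00000, 2.41421); octagon support 2.41421 vs apothem 1.5 → ∉ W
#2 (-1, -1, -1, 1): internal (0.41421, 1.00000); octagon support 1.00000 vs apothem 1.5 → ∈ W
#3 (2, 1, -3, -1): internal (0.58579, 3.00000); octagon support 3.00000 vs apothem 1.5 → ∉ W
#4 (0, -1, 1, -1): internal (0.00000, -2.41421); octagon support 2.41421 vs apothem 1.5 → ∉ W

2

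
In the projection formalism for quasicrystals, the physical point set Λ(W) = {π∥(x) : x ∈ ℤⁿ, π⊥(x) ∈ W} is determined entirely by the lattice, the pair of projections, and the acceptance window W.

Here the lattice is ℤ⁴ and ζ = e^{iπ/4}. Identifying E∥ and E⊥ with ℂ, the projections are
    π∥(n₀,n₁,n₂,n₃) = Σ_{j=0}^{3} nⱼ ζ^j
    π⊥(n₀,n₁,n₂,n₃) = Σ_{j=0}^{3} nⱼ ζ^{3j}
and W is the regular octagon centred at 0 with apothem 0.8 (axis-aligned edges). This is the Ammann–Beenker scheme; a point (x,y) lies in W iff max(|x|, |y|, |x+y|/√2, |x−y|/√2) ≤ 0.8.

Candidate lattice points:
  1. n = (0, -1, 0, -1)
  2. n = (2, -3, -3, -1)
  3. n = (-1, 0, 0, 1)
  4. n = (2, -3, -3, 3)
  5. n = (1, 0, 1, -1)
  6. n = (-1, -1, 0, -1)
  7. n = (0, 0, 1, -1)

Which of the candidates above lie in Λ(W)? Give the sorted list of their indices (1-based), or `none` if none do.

Internal map: ζ^{3j} for j=0..3 gives (1,0), (−√2/2,√2/2), (0,−1), (√2/2,√2/2).
#1 (0, -1, 0, -1): internal (0.00000, -1.41421); octagon support 1.41421 vs apothem 0.8 → ∉ W
#2 (2, -3, -3, -1): internal (3.41421, 0.17157); octagon support 3.41421 vs apothem 0.8 → ∉ W
#3 (-1, 0, 0, 1): internal (-0.29289, 0.70711); octagon support 0.70711 vs apothem 0.8 → ∈ W
#4 (2, -3, -3, 3): internal (6.24264, 3.00000); octagon support 6.53553 vs apothem 0.8 → ∉ W
#5 (1, 0, 1, -1): internal (0.29289, -1.70711); octagon support 1.70711 vs apothem 0.8 → ∉ W
#6 (-1, -1, 0, -1): internal (-1.00000, -1.41421); octagon support 1.70711 vs apothem 0.8 → ∉ W
#7 (0, 0, 1, -1): internal (-0.70711, -1.70711); octagon support 1.70711 vs apothem 0.8 → ∉ W

3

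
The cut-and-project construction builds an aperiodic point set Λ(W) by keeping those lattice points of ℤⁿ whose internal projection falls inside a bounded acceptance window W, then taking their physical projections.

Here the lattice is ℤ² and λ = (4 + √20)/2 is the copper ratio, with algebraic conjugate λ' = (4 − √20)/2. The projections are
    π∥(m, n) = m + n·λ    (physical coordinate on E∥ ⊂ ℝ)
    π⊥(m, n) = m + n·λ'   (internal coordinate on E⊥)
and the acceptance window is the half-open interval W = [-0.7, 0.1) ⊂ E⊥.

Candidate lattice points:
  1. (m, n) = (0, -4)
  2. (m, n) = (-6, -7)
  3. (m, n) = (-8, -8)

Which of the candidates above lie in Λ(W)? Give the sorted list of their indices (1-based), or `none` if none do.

none

λ' = (4−√20)/2 ≈ -0.2361.
candidate 1: (m,n)=(0,-4) → π∥ = 0-4·λ ≈ -16.9443, π⊥ = 0-4·λ' ≈ 0.9443 ∉ [-0.7, 0.1) ⇒ out
candidate 2: (m,n)=(-6,-7) → π∥ = -6-7·λ ≈ -35.6525, π⊥ = -6-7·λ' ≈ -4.3475 ∉ [-0.7, 0.1) ⇒ out
candidate 3: (m,n)=(-8,-8) → π∥ = -8-8·λ ≈ -41.8885, π⊥ = -8-8·λ' ≈ -6.1115 ∉ [-0.7, 0.1) ⇒ out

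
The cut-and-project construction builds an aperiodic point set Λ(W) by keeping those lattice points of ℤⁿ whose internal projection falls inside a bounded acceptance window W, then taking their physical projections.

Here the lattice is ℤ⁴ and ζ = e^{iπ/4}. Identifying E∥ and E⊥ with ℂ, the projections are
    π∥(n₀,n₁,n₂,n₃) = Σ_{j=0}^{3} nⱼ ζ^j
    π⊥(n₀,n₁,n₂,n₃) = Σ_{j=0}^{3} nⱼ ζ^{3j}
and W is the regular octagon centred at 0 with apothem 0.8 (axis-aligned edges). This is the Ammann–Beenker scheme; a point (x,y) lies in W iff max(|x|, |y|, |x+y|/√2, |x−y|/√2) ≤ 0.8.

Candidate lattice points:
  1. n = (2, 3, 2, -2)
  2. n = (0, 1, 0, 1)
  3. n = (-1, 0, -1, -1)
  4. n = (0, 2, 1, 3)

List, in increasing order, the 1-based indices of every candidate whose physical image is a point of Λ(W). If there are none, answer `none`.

none

With ζ = e^{iπ/4} the internal vectors are ζ^0,ζ^3,ζ^6,ζ^9.
candidate 1: n = (2, 3, 2, -2) → π⊥ ≈ (-1.53553, -1.29289); max(|x|,|y|,|x±y|/√2) = 2.00000 > 0.8 ⇒ ∉ W
candidate 2: n = (0, 1, 0, 1) → π⊥ ≈ (+0.00000, +1.41421); max(|x|,|y|,|x±y|/√2) = 1.41421 > 0.8 ⇒ ∉ W
candidate 3: n = (-1, 0, -1, -1) → π⊥ ≈ (-1.70711, +0.29289); max(|x|,|y|,|x±y|/√2) = 1.70711 > 0.8 ⇒ ∉ W
candidate 4: n = (0, 2, 1, 3) → π⊥ ≈ (+0.70711, +2.53553); max(|x|,|y|,|x±y|/√2) = 2.53553 > 0.8 ⇒ ∉ W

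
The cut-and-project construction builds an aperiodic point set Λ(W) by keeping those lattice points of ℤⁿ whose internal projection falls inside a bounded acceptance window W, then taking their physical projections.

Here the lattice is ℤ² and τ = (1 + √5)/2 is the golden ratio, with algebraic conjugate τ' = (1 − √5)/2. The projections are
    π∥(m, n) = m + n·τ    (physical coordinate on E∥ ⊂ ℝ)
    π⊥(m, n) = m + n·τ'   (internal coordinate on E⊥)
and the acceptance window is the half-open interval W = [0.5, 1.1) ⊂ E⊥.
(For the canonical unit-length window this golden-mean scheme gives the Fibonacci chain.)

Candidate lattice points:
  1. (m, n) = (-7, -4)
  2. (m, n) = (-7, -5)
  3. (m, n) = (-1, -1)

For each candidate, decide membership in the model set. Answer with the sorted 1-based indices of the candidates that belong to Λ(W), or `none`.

none

Numerically τ ≈ 1.618034 and τ' = −1/τ ≈ -0.618034.
[1] lift (-7,-4): star map gives -4.527864; window check 0.5 ≤ -4.527864 < 1.1 is false → out
[2] lift (-7,-5): star map gives -3.909830; window check 0.5 ≤ -3.909830 < 1.1 is false → out
[3] lift (-1,-1): star map gives -0.381966; window check 0.5 ≤ -0.381966 < 1.1 is false → out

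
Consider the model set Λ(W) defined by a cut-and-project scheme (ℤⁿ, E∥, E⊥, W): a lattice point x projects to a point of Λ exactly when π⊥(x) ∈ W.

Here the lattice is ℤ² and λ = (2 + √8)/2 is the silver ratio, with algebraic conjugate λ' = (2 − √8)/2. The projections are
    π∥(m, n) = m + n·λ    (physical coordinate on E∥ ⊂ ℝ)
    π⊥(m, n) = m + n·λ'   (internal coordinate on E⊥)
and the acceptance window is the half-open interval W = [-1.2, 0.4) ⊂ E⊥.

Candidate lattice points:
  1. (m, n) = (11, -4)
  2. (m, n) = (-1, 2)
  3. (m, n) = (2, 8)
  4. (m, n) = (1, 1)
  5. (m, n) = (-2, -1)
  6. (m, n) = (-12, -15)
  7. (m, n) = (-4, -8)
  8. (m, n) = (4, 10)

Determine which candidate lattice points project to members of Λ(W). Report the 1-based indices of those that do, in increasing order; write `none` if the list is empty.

7, 8

Compute λ' = (2−√8)/2 = -0.414214, so π⊥(m,n) = m -0.414214·n.
[1] lift (11,-4): star map gives 12.656854; window check -1.2 ≤ 12.656854 < 0.4 is false → out
[2] lift (-1,2): star map gives -1.828427; window check -1.2 ≤ -1.828427 < 0.4 is false → out
[3] lift (2,8): star map gives -1.313708; window check -1.2 ≤ -1.313708 < 0.4 is false → out
[4] lift (1,1): star map gives 0.585786; window check -1.2 ≤ 0.585786 < 0.4 is false → out
[5] lift (-2,-1): star map gives -1.585786; window check -1.2 ≤ -1.585786 < 0.4 is false → out
[6] lift (-12,-15): star map gives -5.786797; window check -1.2 ≤ -5.786797 < 0.4 is false → out
[7] lift (-4,-8): star map gives -0.686292; window check -1.2 ≤ -0.686292 < 0.4 is true → IN Λ
[8] lift (4,10): star map gives -0.142136; window check -1.2 ≤ -0.142136 < 0.4 is true → IN Λ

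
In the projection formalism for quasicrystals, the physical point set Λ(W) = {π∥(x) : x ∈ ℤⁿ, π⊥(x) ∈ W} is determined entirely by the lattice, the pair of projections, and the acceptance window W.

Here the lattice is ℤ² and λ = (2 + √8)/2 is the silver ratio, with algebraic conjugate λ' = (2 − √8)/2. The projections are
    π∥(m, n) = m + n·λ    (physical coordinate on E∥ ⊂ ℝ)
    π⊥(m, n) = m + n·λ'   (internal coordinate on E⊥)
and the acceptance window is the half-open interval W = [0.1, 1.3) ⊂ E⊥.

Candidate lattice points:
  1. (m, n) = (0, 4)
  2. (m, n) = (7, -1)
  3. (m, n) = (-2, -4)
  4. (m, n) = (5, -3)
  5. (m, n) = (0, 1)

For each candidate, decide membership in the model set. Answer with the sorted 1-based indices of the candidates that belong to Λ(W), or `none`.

Compute λ' = (2−√8)/2 = -0.41421, so π⊥(m,n) = m -0.41421·n.
[1] lift (0,4): star map gives -1.65685; window check 0.1 ≤ -1.65685 < 1.3 is false → out
[2] lift (7,-1): star map gives 7.41421; window check 0.1 ≤ 7.41421 < 1.3 is false → out
[3] lift (-2,-4): star map gives -0.34315; window check 0.1 ≤ -0.34315 < 1.3 is false → out
[4] lift (5,-3): star map gives 6.24264; window check 0.1 ≤ 6.24264 < 1.3 is false → out
[5] lift (0,1): star map gives -0.41421; window check 0.1 ≤ -0.41421 < 1.3 is false → out

none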